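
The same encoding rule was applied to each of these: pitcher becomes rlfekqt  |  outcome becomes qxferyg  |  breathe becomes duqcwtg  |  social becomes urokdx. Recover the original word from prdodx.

The shifts repeat in a cycle of length 3: positions 0,1,… shift by +2, +3, +12, then the pattern repeats.
Decoding prdodx: p−2=n, r−3=o, d−12=r, o−2=m, d−3=a, x−12=l.

normal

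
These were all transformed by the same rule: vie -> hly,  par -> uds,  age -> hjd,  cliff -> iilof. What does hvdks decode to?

phase

The output letters match the input read backwards, each shifted +3: vie reversed is eiv. Read the word backwards and shift each letter +3.
Undoing it on hvdks: shift back: h−3=e, v−3=s, d−3=a, k−3=h, s−3=p → esahp; then reverse → phase.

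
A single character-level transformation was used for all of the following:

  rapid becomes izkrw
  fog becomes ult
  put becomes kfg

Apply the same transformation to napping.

Each pair mirrors across the alphabet (r↔i, a↔z, p↔k): positions sum to 25. This is the alphabet-reversal cipher (Atbash): a becomes z, b becomes y, etc.
Applying it to napping: n↔m, a↔z, p↔k, p↔k, i↔r, n↔m, g↔t.

mzkkrmt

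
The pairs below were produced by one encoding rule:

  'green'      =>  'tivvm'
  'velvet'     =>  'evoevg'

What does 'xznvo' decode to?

This is the alphabet-reversal cipher (Atbash): a becomes z, b becomes y, etc.
Reversing it on xznvo: x↔c, z↔a, n↔m, v↔e, o↔l.

camel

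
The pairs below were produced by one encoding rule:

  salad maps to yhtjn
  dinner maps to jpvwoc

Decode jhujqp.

damage

Letter i (0-indexed) is shifted by i+6, so successive shifts are 6, 7, 8, ….
Decoding jhujqp: j−6=d, h−7=a, u−8=m, j−9=a, q−10=g, p−11=e.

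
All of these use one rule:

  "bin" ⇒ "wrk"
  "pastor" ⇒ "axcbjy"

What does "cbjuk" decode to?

The output letters match the input read backwards, each shifted +9: bin reversed is nib. Two steps: reverse the string, then apply a Caesar shift of +9.
Reversing it on cbjuk: shift back: c−9=t, b−9=s, j−9=a, u−9=l, k−9=b → tsalb; then reverse → blast.

blast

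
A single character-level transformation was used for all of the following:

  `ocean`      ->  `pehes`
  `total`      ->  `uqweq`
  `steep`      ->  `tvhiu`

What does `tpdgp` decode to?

In ocean: o→p is +1, c→e is +2, e→h is +3, a→e is +4 — the shift increases by 1 each position. Each letter shifts forward by (position + 1), i.e. 1, 2, 3, … — the shift grows by one for each successive letter.
Reversing it on tpdgp: t−1=s, p−2=n, d−3=a, g−4=c, p−5=k.

snack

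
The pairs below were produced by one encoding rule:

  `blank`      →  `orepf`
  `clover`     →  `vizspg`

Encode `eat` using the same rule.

The output letters match the input read backwards, each shifted +4: blank reversed is knalb. Two steps: reverse the string, then apply a Caesar shift of +4.
For eat: reverse → tae; then shift: t+4=x, a+4=e, e+4=i.

xei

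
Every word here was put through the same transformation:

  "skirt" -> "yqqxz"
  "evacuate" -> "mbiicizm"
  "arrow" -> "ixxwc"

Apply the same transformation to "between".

Two shifts are in play — +8 for a/e/i/o/u, +6 for every other letter.
Applying it to between: b(cons)+6=h, e(vowel)+8=m, t(cons)+6=z, w(cons)+6=c, e(vowel)+8=m, e(vowel)+8=m, n(cons)+6=t.

hmzcmmt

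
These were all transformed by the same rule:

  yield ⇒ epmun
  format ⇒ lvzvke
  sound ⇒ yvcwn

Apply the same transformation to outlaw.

In yield: y→e is +6, i→p is +7, e→m is +8, l→u is +9 — the shift increases by 1 each position. The shift increases by 1 at each position, starting from +6: 6, 7, 8, ….
On outlaw: o+6=u, u+7=b, t+8=b, l+9=u, a+10=k, w+11=h.

ubbukh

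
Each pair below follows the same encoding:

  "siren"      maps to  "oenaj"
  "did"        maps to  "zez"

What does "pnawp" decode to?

Compare letters: s→o is +22, i→e is +22, r→n is +22 — a constant shift. It's a constant shift of +22 (ROT22).
Reversing it on pnawp: p−22=t, n−22=r, a−22=e, w−22=a, p−22=t.

treat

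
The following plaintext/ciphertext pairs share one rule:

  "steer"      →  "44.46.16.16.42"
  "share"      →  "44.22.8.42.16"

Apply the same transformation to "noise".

s(#19)→44 and t(#20)→46: differences scale by 2, so n = 2·pos + 6. Each letter becomes 2×(its alphabet position, a=1..z=26) + 6.
Applying it to noise: n=14→34, o=15→36, i=9→24, s=19→44, e=5→16.

34.36.24.44.16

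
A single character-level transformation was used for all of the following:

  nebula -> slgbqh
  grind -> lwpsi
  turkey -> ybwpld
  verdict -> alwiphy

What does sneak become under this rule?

The rule splits by letter class: vowels +7, consonants +5.
For sneak: s(cons)+5=x, n(cons)+5=s, e(vowel)+7=l, a(vowel)+7=h, k(cons)+5=p.

xslhp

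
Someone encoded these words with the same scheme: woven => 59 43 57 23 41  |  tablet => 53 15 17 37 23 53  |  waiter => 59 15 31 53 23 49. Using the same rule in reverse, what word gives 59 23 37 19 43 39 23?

w(#23)→59 and o(#15)→43: differences scale by 2, so n = 2·pos + 13. The formula is n = 2×(alphabet index, a=1) + 13.
Decoding 59 23 37 19 43 39 23: 59→(59−13)÷2=23=w, 23→(23−13)÷2=5=e, 37→(37−13)÷2=12=l, 19→(19−13)÷2=3=c, 43→(43−13)÷2=15=o, 39→(39−13)÷2=13=m, 23→(23−13)÷2=5=e.

welcome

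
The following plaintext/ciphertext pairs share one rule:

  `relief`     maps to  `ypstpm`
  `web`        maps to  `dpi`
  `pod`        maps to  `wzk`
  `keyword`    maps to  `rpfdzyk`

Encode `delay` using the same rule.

kpslf

The shift depends on letter class: consonant r→y is +7, but vowel e→p is +11. Two shifts are in play — +11 for a/e/i/o/u, +7 for every other letter.
On delay: d(cons)+7=k, e(vowel)+11=p, l(cons)+7=s, a(vowel)+11=l, y(cons)+7=f.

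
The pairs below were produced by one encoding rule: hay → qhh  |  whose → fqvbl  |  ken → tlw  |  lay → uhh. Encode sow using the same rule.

The shift depends on letter class: consonant h→q is +9, but vowel a→h is +7. The rule splits by letter class: vowels +7, consonants +9.
Applying it to sow: s(cons)+9=b, o(vowel)+7=v, w(cons)+9=f.

bvf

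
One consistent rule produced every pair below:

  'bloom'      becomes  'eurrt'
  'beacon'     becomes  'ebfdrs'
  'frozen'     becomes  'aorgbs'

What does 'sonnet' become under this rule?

b(1)→e(4) and l(11)→u(20) fit y≡25x+5 (mod 26); the inverse of 25 mod 26 is 25. This is an affine cipher: with a=0,…,z=25, each position x becomes (25x+5) mod 26.
On sonnet: s(18)→25·18+5≡13=n; o(14)→25·14+5≡17=r; n(13)→25·13+5≡18=s; n(13)→25·13+5≡18=s; e(4)→25·4+5≡1=b; t(19)→25·19+5≡12=m (all mod 26).

nrssbm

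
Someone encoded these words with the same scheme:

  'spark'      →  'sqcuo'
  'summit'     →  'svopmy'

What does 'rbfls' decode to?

In spark: s→s is +0, p→q is +1, a→c is +2, r→u is +3 — the shift increases by 1 each position. Letter i (0-indexed) is shifted by i+0, so successive shifts are 0, 1, 2, ….
Reversing it on rbfls: r−0=r, b−1=a, f−2=d, l−3=i, s−4=o.

radio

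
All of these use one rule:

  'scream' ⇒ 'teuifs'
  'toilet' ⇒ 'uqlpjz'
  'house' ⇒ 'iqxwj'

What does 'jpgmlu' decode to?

In scream: s→t is +1, c→e is +2, r→u is +3, e→i is +4 — the shift increases by 1 each position. The shift increases by 1 at each position, starting from +1: 1, 2, 3, ….
Undoing it on jpgmlu: j−1=i, p−2=n, g−3=d, m−4=i, l−5=g, u−6=o.

indigo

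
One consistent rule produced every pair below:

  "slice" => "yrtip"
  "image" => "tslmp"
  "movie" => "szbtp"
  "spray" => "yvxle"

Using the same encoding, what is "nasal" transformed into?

tlylr

The shift depends on letter class: consonant s→y is +6, but vowel i→t is +11. Vowels shift forward by 11 and consonants shift forward by 6.
Applying it to nasal: n(cons)+6=t, a(vowel)+11=l, s(cons)+6=y, a(vowel)+11=l, l(cons)+6=r.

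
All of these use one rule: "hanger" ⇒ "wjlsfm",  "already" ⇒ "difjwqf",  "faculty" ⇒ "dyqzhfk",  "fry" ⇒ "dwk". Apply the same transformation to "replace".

jhfqujw

Two steps: reverse the string, then apply a Caesar shift of +5.
Applying it to replace: reverse → ecalper; then shift: e+5=j, c+5=h, a+5=f, l+5=q, p+5=u, e+5=j, r+5=w.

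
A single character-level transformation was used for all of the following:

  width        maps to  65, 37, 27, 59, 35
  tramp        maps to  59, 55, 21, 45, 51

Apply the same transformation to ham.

35, 21, 45

w(#23)→65 and i(#9)→37: differences scale by 2, so n = 2·pos + 19. With a=1..z=26, the number is 2·pos + 19.
On ham: h=8→35, a=1→21, m=13→45.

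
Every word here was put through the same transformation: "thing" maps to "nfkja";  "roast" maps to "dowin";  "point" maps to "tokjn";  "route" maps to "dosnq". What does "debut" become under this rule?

This is an affine cipher: with a=0,…,z=25, each position x becomes (5x+22) mod 26.
For debut: d(3)→5·3+22≡11=l; e(4)→5·4+22≡16=q; b(1)→5·1+22≡1=b; u(20)→5·20+22≡18=s; t(19)→5·19+22≡13=n (all mod 26).

lqbsn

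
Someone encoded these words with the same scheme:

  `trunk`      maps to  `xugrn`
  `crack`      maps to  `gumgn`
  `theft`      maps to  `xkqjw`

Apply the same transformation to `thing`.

xkurj

A repeating key of period 3 is used — shifts +4, +3, +12 over and over.
For thing: t+4=x, h+3=k, i+12=u, n+4=r, g+3=j.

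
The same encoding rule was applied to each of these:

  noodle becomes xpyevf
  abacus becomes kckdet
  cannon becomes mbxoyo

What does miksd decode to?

chart

The shifts repeat in a cycle of length 2: positions 0,1,… shift by +10, +1, then the pattern repeats.
Reversing it on miksd: m−10=c, i−1=h, k−10=a, s−1=r, d−10=t.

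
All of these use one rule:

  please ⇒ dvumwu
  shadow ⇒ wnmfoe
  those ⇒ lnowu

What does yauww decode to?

Each letter's alphabet position (a=0..z=25) is mapped through 15·x+12 mod 26 — an affine cipher.
Undoing it on yauww: y(24)→7·(24−12)≡6=g; a(0)→7·(0−12)≡20=u; u(20)→7·(20−12)≡4=e; w(22)→7·(22−12)≡18=s; w(22)→7·(22−12)≡18=s (all mod 26).

guess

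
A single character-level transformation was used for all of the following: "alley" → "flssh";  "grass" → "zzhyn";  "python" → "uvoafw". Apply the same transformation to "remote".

The word is reversed, then every letter is shifted forward by 7.
On remote: reverse → etomer; then shift: e+7=l, t+7=a, o+7=v, m+7=t, e+7=l, r+7=y.

lavtly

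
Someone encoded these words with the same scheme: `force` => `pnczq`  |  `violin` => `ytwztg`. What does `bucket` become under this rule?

The output letters match the input read backwards, each shifted +11: force reversed is ecrof. The word is reversed, then every letter is shifted forward by 11.
On bucket: reverse → tekcub; then shift: t+11=e, e+11=p, k+11=v, c+11=n, u+11=f, b+11=m.

epvnfm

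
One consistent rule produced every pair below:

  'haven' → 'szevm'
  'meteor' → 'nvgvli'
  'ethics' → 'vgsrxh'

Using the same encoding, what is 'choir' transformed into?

Each letter is replaced by its mirror in the alphabet: a↔z, b↔y, c↔x, and so on (the Atbash cipher).
On choir: c↔x, h↔s, o↔l, i↔r, r↔i.

xslri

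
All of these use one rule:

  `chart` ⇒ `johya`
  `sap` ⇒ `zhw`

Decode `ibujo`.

Compare letters: c→j is +7, h→o is +7, a→h is +7 — a constant shift. Every letter moves 7 places later in the alphabet, wrapping around z→a.
Reversing it on ibujo: i−7=b, b−7=u, u−7=n, j−7=c, o−7=h.

bunch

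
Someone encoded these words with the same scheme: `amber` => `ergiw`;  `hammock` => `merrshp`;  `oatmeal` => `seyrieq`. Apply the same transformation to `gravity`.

The shift depends on letter class: consonant m→r is +5, but vowel a→e is +4. Vowels shift forward by 4 and consonants shift forward by 5.
On gravity: g(cons)+5=l, r(cons)+5=w, a(vowel)+4=e, v(cons)+5=a, i(vowel)+4=m, t(cons)+5=y, y(cons)+5=d.

lweamyd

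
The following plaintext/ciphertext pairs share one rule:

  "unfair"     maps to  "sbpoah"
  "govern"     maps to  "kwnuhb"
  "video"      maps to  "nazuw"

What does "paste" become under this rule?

rocxu

u(20)→s(18) and n(13)→b(1) fit y≡21x+14 (mod 26); the inverse of 21 mod 26 is 5. This is an affine cipher: with a=0,…,z=25, each position x becomes (21x+14) mod 26.
For paste: p(15)→21·15+14≡17=r; a(0)→21·0+14≡14=o; s(18)→21·18+14≡2=c; t(19)→21·19+14≡23=x; e(4)→21·4+14≡20=u (all mod 26).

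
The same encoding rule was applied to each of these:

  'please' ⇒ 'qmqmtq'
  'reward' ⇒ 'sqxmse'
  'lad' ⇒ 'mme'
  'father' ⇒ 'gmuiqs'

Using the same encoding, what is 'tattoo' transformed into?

The shift depends on letter class: consonant p→q is +1, but vowel e→q is +12. Vowels shift forward by 12 and consonants shift forward by 1.
For tattoo: t(cons)+1=u, a(vowel)+12=m, t(cons)+1=u, t(cons)+1=u, o(vowel)+12=a, o(vowel)+12=a.

umuuaa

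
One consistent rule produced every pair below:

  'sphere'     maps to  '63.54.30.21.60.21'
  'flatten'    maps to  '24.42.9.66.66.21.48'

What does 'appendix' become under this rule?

9.54.54.21.48.18.33.78

s(#19)→63 and p(#16)→54: differences scale by 3, so n = 3·pos + 6. Each letter becomes 3×(its alphabet position, a=1..z=26) + 6.
On appendix: a=1→9, p=16→54, p=16→54, e=5→21, n=14→48, d=4→18, i=9→33, x=24→78.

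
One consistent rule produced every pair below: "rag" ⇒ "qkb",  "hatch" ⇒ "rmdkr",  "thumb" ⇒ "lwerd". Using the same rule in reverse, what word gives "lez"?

pub

The output letters match the input read backwards, each shifted +10: rag reversed is gar. The word is reversed, then every letter is shifted forward by 10.
Undoing it on lez: shift back: l−10=b, e−10=u, z−10=p → bup; then reverse → pub.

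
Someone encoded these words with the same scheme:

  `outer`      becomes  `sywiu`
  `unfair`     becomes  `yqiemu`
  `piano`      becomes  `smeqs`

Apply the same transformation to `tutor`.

The shift depends on letter class: consonant t→w is +3, but vowel o→s is +4. Two shifts are in play — +4 for a/e/i/o/u, +3 for every other letter.
On tutor: t(cons)+3=w, u(vowel)+4=y, t(cons)+3=w, o(vowel)+4=s, r(cons)+3=u.

wywsu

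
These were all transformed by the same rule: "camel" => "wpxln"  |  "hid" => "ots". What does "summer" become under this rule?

The output letters match the input read backwards, each shifted +11: camel reversed is lemac. The word is reversed, then every letter is shifted forward by 11.
For summer: reverse → remmus; then shift: r+11=c, e+11=p, m+11=x, m+11=x, u+11=f, s+11=d.

cpxxfd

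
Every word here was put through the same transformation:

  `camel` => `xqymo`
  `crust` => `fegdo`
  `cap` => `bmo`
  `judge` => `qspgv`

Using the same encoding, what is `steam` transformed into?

The output letters match the input read backwards, each shifted +12: camel reversed is lemac. Two steps: reverse the string, then apply a Caesar shift of +12.
For steam: reverse → maets; then shift: m+12=y, a+12=m, e+12=q, t+12=f, s+12=e.

ymqfe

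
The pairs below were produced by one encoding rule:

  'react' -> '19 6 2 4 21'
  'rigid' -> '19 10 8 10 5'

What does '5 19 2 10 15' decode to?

drain

r is letter #18 and maps to 19: an offset of 1. Letters become their 1-based position plus 1 (so a→2, b→3, …).
Undoing it on 5 19 2 10 15: 5→(5−1)÷1=4=d, 19→(19−1)÷1=18=r, 2→(2−1)÷1=1=a, 10→(10−1)÷1=9=i, 15→(15−1)÷1=14=n.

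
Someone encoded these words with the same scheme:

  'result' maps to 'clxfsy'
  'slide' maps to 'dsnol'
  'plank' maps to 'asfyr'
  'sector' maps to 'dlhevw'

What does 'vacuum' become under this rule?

ghhfbr

Shifts by position in result: pos 0: r→c (+11), pos 1: e→l (+7), pos 2: s→x (+5), pos 3: u→f (+11), pos 4: l→s (+7), pos 5: t→y (+5) — repeating every 3. It's a Vigenère-style cipher with numeric key [11,7,5]: position i shifts by key[i mod 3].
For vacuum: v+11=g, a+7=h, c+5=h, u+11=f, u+7=b, m+5=r.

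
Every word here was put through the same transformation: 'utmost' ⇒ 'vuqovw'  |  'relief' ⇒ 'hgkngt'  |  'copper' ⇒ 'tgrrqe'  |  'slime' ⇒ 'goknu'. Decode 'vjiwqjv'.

The output letters match the input read backwards, each shifted +2: utmost reversed is tsomtu. The word is reversed, then every letter is shifted forward by 2.
Undoing it on vjiwqjv: shift back: v−2=t, j−2=h, i−2=g, w−2=u, q−2=o, j−2=h, v−2=t → thguoht; then reverse → thought.

thought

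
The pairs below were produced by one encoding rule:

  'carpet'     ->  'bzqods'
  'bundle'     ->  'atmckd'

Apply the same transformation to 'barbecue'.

azqadbtd

Compare letters: c→b is +25, a→z is +25, r→q is +25 — a constant shift. It's a constant shift of +25 (ROT25).
For barbecue: b+25=a, a+25=z, r+25=q, b+25=a, e+25=d, c+25=b, u+25=t, e+25=d.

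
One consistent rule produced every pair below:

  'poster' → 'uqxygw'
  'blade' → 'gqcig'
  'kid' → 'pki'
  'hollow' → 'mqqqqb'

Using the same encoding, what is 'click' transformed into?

The shift depends on letter class: consonant p→u is +5, but vowel o→q is +2. Vowels shift forward by 2 and consonants shift forward by 5.
On click: c(cons)+5=h, l(cons)+5=q, i(vowel)+2=k, c(cons)+5=h, k(cons)+5=p.

hqkhp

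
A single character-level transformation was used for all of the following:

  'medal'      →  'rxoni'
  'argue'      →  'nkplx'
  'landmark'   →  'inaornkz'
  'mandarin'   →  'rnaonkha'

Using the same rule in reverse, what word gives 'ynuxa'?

Treating letters as 0–25, the rule is x ↦ 9x + 13 (mod 26).
Decoding ynuxa: y(24)→3·(24−13)≡7=h; n(13)→3·(13−13)≡0=a; u(20)→3·(20−13)≡21=v; x(23)→3·(23−13)≡4=e; a(0)→3·(0−13)≡13=n (all mod 26).

haven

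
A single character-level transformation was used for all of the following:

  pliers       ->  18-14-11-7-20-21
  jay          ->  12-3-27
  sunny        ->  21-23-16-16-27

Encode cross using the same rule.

Letters become their 1-based position plus 2 (so a→3, b→4, …).
For cross: c=3→5, r=18→20, o=15→17, s=19→21, s=19→21.

5-20-17-21-21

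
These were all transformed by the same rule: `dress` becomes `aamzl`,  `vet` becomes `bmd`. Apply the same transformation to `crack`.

The output letters match the input read backwards, each shifted +8: dress reversed is sserd. The word is reversed, then every letter is shifted forward by 8.
On crack: reverse → kcarc; then shift: k+8=s, c+8=k, a+8=i, r+8=z, c+8=k.

skizk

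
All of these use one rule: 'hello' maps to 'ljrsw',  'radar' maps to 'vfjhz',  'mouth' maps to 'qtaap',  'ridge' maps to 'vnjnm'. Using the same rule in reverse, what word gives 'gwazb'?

Each letter shifts forward by (position + 4), i.e. 4, 5, 6, … — the shift grows by one for each successive letter.
Reversing it on gwazb: g−4=c, w−5=r, a−6=u, z−7=s, b−8=t.

crust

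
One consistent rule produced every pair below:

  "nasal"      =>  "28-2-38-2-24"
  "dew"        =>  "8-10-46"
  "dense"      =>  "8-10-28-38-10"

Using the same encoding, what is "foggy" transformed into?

With a=1..z=26, the number is 2·pos.
Applying it to foggy: f=6→12, o=15→30, g=7→14, g=7→14, y=25→50.

12-30-14-14-50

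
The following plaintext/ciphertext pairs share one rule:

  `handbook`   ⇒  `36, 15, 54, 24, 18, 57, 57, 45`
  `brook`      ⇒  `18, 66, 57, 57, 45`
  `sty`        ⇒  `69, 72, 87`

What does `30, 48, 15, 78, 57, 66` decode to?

h(#8)→36 and a(#1)→15: differences scale by 3, so n = 3·pos + 12. With a=1..z=26, the number is 3·pos + 12.
Reversing it on 30, 48, 15, 78, 57, 66: 30→(30−12)÷3=6=f, 48→(48−12)÷3=12=l, 15→(15−12)÷3=1=a, 78→(78−12)÷3=22=v, 57→(57−12)÷3=15=o, 66→(66−12)÷3=18=r.

flavor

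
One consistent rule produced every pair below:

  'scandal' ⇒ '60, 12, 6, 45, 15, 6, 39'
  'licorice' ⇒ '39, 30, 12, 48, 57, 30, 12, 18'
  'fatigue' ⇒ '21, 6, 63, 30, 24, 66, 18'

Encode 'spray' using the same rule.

60, 51, 57, 6, 78

s(#19)→60 and c(#3)→12: differences scale by 3, so n = 3·pos + 3. With a=1..z=26, the number is 3·pos + 3.
For spray: s=19→60, p=16→51, r=18→57, a=1→6, y=25→78.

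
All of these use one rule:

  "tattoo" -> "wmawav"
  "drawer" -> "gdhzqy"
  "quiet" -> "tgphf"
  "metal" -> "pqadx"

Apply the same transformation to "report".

uqwrda

Shifts by position in tattoo: pos 0: t→w (+3), pos 1: a→m (+12), pos 2: t→a (+7), pos 3: t→w (+3), pos 4: o→a (+12), pos 5: o→v (+7) — repeating every 3. The shifts repeat in a cycle of length 3: positions 0,1,… shift by +3, +12, +7, then the pattern repeats.
On report: r+3=u, e+12=q, p+7=w, o+3=r, r+12=d, t+7=a.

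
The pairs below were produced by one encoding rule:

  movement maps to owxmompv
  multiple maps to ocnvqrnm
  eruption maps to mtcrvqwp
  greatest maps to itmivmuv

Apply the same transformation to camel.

eiomn

The rule splits by letter class: vowels +8, consonants +2.
For camel: c(cons)+2=e, a(vowel)+8=i, m(cons)+2=o, e(vowel)+8=m, l(cons)+2=n.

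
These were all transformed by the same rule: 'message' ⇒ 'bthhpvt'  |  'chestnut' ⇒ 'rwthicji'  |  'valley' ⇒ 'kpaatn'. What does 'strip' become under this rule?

Compare letters: m→b is +15, e→t is +15, s→h is +15 — a constant shift. Each letter is shifted forward by 15 in the alphabet (a Caesar shift of +15).
For strip: s+15=h, t+15=i, r+15=g, i+15=x, p+15=e.

higxe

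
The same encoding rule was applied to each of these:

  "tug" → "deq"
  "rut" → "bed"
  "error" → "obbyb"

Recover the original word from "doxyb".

Compare letters: t→d is +10, u→e is +10, g→q is +10 — a constant shift. Each letter is shifted forward by 10 in the alphabet (a Caesar shift of +10).
Undoing it on doxyb: d−10=t, o−10=e, x−10=n, y−10=o, b−10=r.

tenor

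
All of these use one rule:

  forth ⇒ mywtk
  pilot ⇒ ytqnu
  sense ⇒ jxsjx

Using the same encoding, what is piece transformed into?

jhjnu

The output letters match the input read backwards, each shifted +5: forth reversed is htrof. Read the word backwards and shift each letter +5.
On piece: reverse → eceip; then shift: e+5=j, c+5=h, e+5=j, i+5=n, p+5=u.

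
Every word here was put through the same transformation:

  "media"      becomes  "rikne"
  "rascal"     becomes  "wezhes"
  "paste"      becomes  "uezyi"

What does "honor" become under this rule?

msutv

Shifts by position in media: pos 0: m→r (+5), pos 1: e→i (+4), pos 2: d→k (+7), pos 3: i→n (+5), pos 4: a→e (+4) — repeating every 3. The shifts repeat in a cycle of length 3: positions 0,1,… shift by +5, +4, +7, then the pattern repeats.
On honor: h+5=m, o+4=s, n+7=u, o+5=t, r+4=v.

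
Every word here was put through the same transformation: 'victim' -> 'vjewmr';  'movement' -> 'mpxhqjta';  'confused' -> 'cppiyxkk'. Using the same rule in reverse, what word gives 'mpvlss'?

In victim: v→v is +0, i→j is +1, c→e is +2, t→w is +3 — the shift increases by 1 each position. Each letter shifts forward by its position index (0, 1, 2, …) — the shift grows by one for each successive letter.
Undoing it on mpvlss: m−0=m, p−1=o, v−2=t, l−3=i, s−4=o, s−5=n.

motion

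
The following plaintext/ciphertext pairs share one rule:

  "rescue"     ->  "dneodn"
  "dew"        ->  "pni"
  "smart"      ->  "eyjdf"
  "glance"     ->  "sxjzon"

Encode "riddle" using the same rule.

The shift depends on letter class: consonant r→d is +12, but vowel e→n is +9. The rule splits by letter class: vowels +9, consonants +12.
Applying it to riddle: r(cons)+12=d, i(vowel)+9=r, d(cons)+12=p, d(cons)+12=p, l(cons)+12=x, e(vowel)+9=n.

drppxn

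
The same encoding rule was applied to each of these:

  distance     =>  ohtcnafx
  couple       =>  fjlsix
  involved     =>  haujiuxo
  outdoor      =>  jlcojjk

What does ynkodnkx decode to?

Each letter's alphabet position (a=0..z=25) is mapped through 9·x+13 mod 26 — an affine cipher.
Undoing it on ynkodnkx: y(24)→3·(24−13)≡7=h; n(13)→3·(13−13)≡0=a; k(10)→3·(10−13)≡17=r; o(14)→3·(14−13)≡3=d; d(3)→3·(3−13)≡22=w; n(13)→3·(13−13)≡0=a; k(10)→3·(10−13)≡17=r; x(23)→3·(23−13)≡4=e (all mod 26).

hardware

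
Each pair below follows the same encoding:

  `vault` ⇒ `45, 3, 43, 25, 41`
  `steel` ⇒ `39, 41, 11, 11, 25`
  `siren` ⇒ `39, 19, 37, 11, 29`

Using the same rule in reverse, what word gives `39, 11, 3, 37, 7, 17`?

search

v(#22)→45 and a(#1)→3: differences scale by 2, so n = 2·pos + 1. With a=1..z=26, the number is 2·pos + 1.
Decoding 39, 11, 3, 37, 7, 17: 39→(39−1)÷2=19=s, 11→(11−1)÷2=5=e, 3→(3−1)÷2=1=a, 37→(37−1)÷2=18=r, 7→(7−1)÷2=3=c, 17→(17−1)÷2=8=h.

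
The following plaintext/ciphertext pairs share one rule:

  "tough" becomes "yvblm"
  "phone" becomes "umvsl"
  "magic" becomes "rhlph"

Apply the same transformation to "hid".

The shift depends on letter class: consonant t→y is +5, but vowel o→v is +7. The rule splits by letter class: vowels +7, consonants +5.
Applying it to hid: h(cons)+5=m, i(vowel)+7=p, d(cons)+5=i.

mpi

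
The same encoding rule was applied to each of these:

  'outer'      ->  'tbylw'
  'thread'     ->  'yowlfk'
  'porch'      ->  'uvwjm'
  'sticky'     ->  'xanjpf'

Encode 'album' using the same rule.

Shifts by position in outer: pos 0: o→t (+5), pos 1: u→b (+7), pos 2: t→y (+5), pos 3: e→l (+7) — repeating every 2. The shifts repeat in a cycle of length 2: positions 0,1,… shift by +5, +7, then the pattern repeats.
Applying it to album: a+5=f, l+7=s, b+5=g, u+7=b, m+5=r.

fsgbr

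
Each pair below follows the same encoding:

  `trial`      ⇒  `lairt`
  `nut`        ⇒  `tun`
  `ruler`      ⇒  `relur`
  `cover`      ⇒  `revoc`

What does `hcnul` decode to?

lunch

The output letters match the input read backwards: trial reversed is lairt. The word is simply reversed.
Decoding hcnul: then reverse → lunch.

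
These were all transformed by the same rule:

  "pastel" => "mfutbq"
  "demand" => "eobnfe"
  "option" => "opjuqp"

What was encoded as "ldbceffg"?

feedback

The output letters match the input read backwards, each shifted +1: pastel reversed is letsap. Read the word backwards and shift each letter +1.
Undoing it on ldbceffg: shift back: l−1=k, d−1=c, b−1=a, c−1=b, e−1=d, f−1=e, f−1=e, g−1=f → kcabdeef; then reverse → feedback.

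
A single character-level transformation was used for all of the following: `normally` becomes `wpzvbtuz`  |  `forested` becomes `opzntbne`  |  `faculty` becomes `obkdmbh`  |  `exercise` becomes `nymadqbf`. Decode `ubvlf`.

Shifts by position in normally: pos 0: n→w (+9), pos 1: o→p (+1), pos 2: r→z (+8), pos 3: m→v (+9), pos 4: a→b (+1), pos 5: l→t (+8) — repeating every 3. The shifts repeat in a cycle of length 3: positions 0,1,… shift by +9, +1, +8, then the pattern repeats.
Reversing it on ubvlf: u−9=l, b−1=a, v−8=n, l−9=c, f−1=e.

lance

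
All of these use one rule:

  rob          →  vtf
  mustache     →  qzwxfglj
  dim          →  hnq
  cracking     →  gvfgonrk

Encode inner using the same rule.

The shift depends on letter class: consonant r→v is +4, but vowel o→t is +5. The rule splits by letter class: vowels +5, consonants +4.
On inner: i(vowel)+5=n, n(cons)+4=r, n(cons)+4=r, e(vowel)+5=j, r(cons)+4=v.

nrrjv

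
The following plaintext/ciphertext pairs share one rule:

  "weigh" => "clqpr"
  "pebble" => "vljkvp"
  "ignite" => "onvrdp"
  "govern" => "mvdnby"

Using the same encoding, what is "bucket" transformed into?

hbktoe

Each letter shifts forward by (position + 6), i.e. 6, 7, 8, … — the shift grows by one for each successive letter.
On bucket: b+6=h, u+7=b, c+8=k, k+9=t, e+10=o, t+11=e.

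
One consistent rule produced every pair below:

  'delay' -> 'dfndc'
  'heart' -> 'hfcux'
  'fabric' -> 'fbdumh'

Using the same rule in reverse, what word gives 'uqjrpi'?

uphold

In delay: d→d is +0, e→f is +1, l→n is +2, a→d is +3 — the shift increases by 1 each position. Each letter shifts forward by its position index (0, 1, 2, …) — the shift grows by one for each successive letter.
Undoing it on uqjrpi: u−0=u, q−1=p, j−2=h, r−3=o, p−4=l, i−5=d.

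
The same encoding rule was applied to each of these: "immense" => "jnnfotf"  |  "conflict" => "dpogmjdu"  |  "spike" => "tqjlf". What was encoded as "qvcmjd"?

public

Compare letters: i→j is +1, m→n is +1, m→n is +1 — a constant shift. It's a constant shift of +1 (ROT1).
Reversing it on qvcmjd: q−1=p, v−1=u, c−1=b, m−1=l, j−1=i, d−1=c.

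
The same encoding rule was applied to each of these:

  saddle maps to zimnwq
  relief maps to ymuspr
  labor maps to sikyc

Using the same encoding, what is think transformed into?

aprxv

In saddle: s→z is +7, a→i is +8, d→m is +9, d→n is +10 — the shift increases by 1 each position. Each letter shifts forward by (position + 7), i.e. 7, 8, 9, … — the shift grows by one for each successive letter.
Applying it to think: t+7=a, h+8=p, i+9=r, n+10=x, k+11=v.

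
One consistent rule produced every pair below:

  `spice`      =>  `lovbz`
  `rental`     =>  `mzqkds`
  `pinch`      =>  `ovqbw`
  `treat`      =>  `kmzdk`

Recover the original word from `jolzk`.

upset

s(18)→l(11) and p(15)→o(14) fit y≡25x+3 (mod 26); the inverse of 25 mod 26 is 25. This is an affine cipher: with a=0,…,z=25, each position x becomes (25x+3) mod 26.
Reversing it on jolzk: j(9)→25·(9−3)≡20=u; o(14)→25·(14−3)≡15=p; l(11)→25·(11−3)≡18=s; z(25)→25·(25−3)≡4=e; k(10)→25·(10−3)≡19=t (all mod 26).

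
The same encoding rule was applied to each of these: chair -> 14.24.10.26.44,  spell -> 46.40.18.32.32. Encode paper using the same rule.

40.10.40.18.44

c(#3)→14 and h(#8)→24: differences scale by 2, so n = 2·pos + 8. The formula is n = 2×(alphabet index, a=1) + 8.
On paper: p=16→40, a=1→10, p=16→40, e=5→18, r=18→44.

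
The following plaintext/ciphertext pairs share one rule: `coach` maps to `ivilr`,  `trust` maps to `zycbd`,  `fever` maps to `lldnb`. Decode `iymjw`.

In coach: c→i is +6, o→v is +7, a→i is +8, c→l is +9 — the shift increases by 1 each position. Letter i (0-indexed) is shifted by i+6, so successive shifts are 6, 7, 8, ….
Reversing it on iymjw: i−6=c, y−7=r, m−8=e, j−9=a, w−10=m.

cream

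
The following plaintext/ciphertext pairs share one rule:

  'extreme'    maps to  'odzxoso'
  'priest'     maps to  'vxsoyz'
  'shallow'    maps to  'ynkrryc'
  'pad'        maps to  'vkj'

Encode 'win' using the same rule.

Two shifts are in play — +10 for a/e/i/o/u, +6 for every other letter.
Applying it to win: w(cons)+6=c, i(vowel)+10=s, n(cons)+6=t.

cst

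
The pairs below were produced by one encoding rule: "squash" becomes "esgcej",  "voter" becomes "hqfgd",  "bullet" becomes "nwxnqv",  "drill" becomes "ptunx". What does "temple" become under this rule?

Shifts by position in squash: pos 0: s→e (+12), pos 1: q→s (+2), pos 2: u→g (+12), pos 3: a→c (+2) — repeating every 2. A repeating key of period 2 is used — shifts +12, +2 over and over.
On temple: t+12=f, e+2=g, m+12=y, p+2=r, l+12=x, e+2=g.

fgyrxg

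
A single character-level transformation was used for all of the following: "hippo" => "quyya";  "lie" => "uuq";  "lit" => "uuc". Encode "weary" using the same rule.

The rule splits by letter class: vowels +12, consonants +9.
Applying it to weary: w(cons)+9=f, e(vowel)+12=q, a(vowel)+12=m, r(cons)+9=a, y(cons)+9=h.

fqmah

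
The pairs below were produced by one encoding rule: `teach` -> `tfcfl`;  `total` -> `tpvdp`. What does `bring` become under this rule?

The shift increases by 1 at each position, starting from +0: 0, 1, 2, ….
On bring: b+0=b, r+1=s, i+2=k, n+3=q, g+4=k.

bskqk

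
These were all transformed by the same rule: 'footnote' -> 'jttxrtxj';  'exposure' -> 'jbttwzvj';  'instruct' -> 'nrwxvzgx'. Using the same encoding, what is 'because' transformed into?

Vowels shift forward by 5 and consonants shift forward by 4.
On because: b(cons)+4=f, e(vowel)+5=j, c(cons)+4=g, a(vowel)+5=f, u(vowel)+5=z, s(cons)+4=w, e(vowel)+5=j.

fjgfzwj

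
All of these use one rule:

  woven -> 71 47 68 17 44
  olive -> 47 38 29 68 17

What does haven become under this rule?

Each letter becomes 3×(its alphabet position, a=1..z=26) + 2.
For haven: h=8→26, a=1→5, v=22→68, e=5→17, n=14→44.

26 5 68 17 44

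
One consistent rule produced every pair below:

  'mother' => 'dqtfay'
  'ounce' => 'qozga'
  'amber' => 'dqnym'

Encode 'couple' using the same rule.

The output letters match the input read backwards, each shifted +12: mother reversed is rehtom. The word is reversed, then every letter is shifted forward by 12.
Applying it to couple: reverse → elpuoc; then shift: e+12=q, l+12=x, p+12=b, u+12=g, o+12=a, c+12=o.

qxbgao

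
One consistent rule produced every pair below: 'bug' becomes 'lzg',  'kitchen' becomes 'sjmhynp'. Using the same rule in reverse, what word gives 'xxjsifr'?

The word is reversed, then every letter is shifted forward by 5.
Decoding xxjsifr: shift back: x−5=s, x−5=s, j−5=e, s−5=n, i−5=d, f−5=a, r−5=m → ssendam; then reverse → madness.

madness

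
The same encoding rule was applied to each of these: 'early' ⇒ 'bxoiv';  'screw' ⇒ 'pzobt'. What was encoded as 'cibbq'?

Each letter is shifted forward by 23 in the alphabet (a Caesar shift of +23).
Decoding cibbq: c−23=f, i−23=l, b−23=e, b−23=e, q−23=t.

fleet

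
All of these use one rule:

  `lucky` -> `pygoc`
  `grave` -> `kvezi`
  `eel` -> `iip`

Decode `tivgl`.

Compare letters: l→p is +4, u→y is +4, c→g is +4 — a constant shift. Each letter is shifted forward by 4 in the alphabet (a Caesar shift of +4).
Reversing it on tivgl: t−4=p, i−4=e, v−4=r, g−4=c, l−4=h.

perch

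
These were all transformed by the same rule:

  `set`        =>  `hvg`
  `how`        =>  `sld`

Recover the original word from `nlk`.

mop

This is the alphabet-reversal cipher (Atbash): a becomes z, b becomes y, etc.
Reversing it on nlk: n↔m, l↔o, k↔p.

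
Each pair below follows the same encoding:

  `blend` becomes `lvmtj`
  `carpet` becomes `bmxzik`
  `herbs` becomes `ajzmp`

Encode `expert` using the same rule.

bzmxfm

The output letters match the input read backwards, each shifted +8: blend reversed is dnelb. The word is reversed, then every letter is shifted forward by 8.
Applying it to expert: reverse → trepxe; then shift: t+8=b, r+8=z, e+8=m, p+8=x, x+8=f, e+8=m.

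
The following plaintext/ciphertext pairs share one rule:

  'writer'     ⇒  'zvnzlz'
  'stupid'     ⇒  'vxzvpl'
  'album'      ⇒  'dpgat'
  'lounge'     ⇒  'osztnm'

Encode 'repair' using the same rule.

uiugpz

In writer: w→z is +3, r→v is +4, i→n is +5, t→z is +6 — the shift increases by 1 each position. The shift increases by 1 at each position, starting from +3: 3, 4, 5, ….
On repair: r+3=u, e+4=i, p+5=u, a+6=g, i+7=p, r+8=z.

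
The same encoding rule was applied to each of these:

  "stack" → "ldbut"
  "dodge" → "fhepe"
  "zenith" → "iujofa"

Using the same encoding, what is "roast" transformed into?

utbps

The output letters match the input read backwards, each shifted +1: stack reversed is kcats. Read the word backwards and shift each letter +1.
For roast: reverse → tsaor; then shift: t+1=u, s+1=t, a+1=b, o+1=p, r+1=s.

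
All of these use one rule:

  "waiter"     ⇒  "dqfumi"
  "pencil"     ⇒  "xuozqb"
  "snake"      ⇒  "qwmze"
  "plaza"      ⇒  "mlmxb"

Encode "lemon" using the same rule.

zayqx

The output letters match the input read backwards, each shifted +12: waiter reversed is retiaw. Two steps: reverse the string, then apply a Caesar shift of +12.
Applying it to lemon: reverse → nomel; then shift: n+12=z, o+12=a, m+12=y, e+12=q, l+12=x.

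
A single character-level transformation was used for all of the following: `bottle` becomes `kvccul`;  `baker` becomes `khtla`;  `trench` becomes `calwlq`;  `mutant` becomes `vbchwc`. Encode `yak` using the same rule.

Vowels shift forward by 7 and consonants shift forward by 9.
On yak: y(cons)+9=h, a(vowel)+7=h, k(cons)+9=t.

hht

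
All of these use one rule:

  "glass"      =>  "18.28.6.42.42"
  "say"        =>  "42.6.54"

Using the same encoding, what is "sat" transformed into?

42.6.44

g(#7)→18 and l(#12)→28: differences scale by 2, so n = 2·pos + 4. With a=1..z=26, the number is 2·pos + 4.
For sat: s=19→42, a=1→6, t=20→44.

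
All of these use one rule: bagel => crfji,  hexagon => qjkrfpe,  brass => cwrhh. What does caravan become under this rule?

nrwrore

This is an affine cipher: with a=0,…,z=25, each position x becomes (11x+17) mod 26.
On caravan: c(2)→11·2+17≡13=n; a(0)→11·0+17≡17=r; r(17)→11·17+17≡22=w; a(0)→11·0+17≡17=r; v(21)→11·21+17≡14=o; a(0)→11·0+17≡17=r; n(13)→11·13+17≡4=e (all mod 26).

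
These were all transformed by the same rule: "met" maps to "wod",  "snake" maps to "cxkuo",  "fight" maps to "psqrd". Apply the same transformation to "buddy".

lenni

Compare letters: m→w is +10, e→o is +10, t→d is +10 — a constant shift. Every letter moves 10 places later in the alphabet, wrapping around z→a.
On buddy: b+10=l, u+10=e, d+10=n, d+10=n, y+10=i.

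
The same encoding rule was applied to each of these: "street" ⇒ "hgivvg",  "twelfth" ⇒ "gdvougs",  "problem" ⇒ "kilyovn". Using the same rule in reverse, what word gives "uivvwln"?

Each pair mirrors across the alphabet (s↔h, t↔g, r↔i): positions sum to 25. Letters are reflected about the middle of the alphabet (position → 25−position): Atbash.
Undoing it on uivvwln: u↔f, i↔r, v↔e, v↔e, w↔d, l↔o, n↔m.

freedom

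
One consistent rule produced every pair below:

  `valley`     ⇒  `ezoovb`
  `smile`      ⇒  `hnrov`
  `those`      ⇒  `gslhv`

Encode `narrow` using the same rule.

Letters are reflected about the middle of the alphabet (position → 25−position): Atbash.
On narrow: n↔m, a↔z, r↔i, r↔i, o↔l, w↔d.

mziild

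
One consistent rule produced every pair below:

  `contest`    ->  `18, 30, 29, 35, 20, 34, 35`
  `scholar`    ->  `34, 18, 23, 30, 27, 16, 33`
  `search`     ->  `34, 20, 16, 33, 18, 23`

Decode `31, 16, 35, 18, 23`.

c is letter #3 and maps to 18: an offset of 15. Letters become their 1-based position plus 15 (so a→16, b→17, …).
Reversing it on 31, 16, 35, 18, 23: 31→(31−15)÷1=16=p, 16→(16−15)÷1=1=a, 35→(35−15)÷1=20=t, 18→(18−15)÷1=3=c, 23→(23−15)÷1=8=h.

patch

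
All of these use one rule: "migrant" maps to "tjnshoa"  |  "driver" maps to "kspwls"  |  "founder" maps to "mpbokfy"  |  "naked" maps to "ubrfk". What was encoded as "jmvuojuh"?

Shifts by position in migrant: pos 0: m→t (+7), pos 1: i→j (+1), pos 2: g→n (+7), pos 3: r→s (+1) — repeating every 2. A repeating key of period 2 is used — shifts +7, +1 over and over.
Decoding jmvuojuh: j−7=c, m−1=l, v−7=o, u−1=t, o−7=h, j−1=i, u−7=n, h−1=g.

clothing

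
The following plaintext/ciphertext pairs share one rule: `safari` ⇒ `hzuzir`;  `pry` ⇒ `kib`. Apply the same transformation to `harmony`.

szinlmb

This is the alphabet-reversal cipher (Atbash): a becomes z, b becomes y, etc.
Applying it to harmony: h↔s, a↔z, r↔i, m↔n, o↔l, n↔m, y↔b.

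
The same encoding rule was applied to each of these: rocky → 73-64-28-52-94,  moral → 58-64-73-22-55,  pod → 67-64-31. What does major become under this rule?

58-22-49-64-73

The formula is n = 3×(alphabet index, a=1) + 19.
For major: m=13→58, a=1→22, j=10→49, o=15→64, r=18→73.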